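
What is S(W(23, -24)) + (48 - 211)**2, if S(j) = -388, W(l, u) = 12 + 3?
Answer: 26181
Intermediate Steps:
W(l, u) = 15
S(W(23, -24)) + (48 - 211)**2 = -388 + (48 - 211)**2 = -388 + (-163)**2 = -388 + 26569 = 26181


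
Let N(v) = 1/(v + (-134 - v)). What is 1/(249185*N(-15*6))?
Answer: -134/249185 ≈ -0.00053775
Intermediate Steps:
N(v) = -1/134 (N(v) = 1/(-134) = -1/134)
1/(249185*N(-15*6)) = 1/(249185*(-1/134)) = (1/249185)*(-134) = -134/249185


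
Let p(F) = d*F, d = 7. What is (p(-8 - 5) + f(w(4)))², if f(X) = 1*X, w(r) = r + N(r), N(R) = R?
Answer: 6889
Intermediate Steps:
w(r) = 2*r (w(r) = r + r = 2*r)
f(X) = X
p(F) = 7*F
(p(-8 - 5) + f(w(4)))² = (7*(-8 - 5) + 2*4)² = (7*(-13) + 8)² = (-91 + 8)² = (-83)² = 6889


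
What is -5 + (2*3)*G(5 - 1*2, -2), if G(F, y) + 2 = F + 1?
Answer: 7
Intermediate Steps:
G(F, y) = -1 + F (G(F, y) = -2 + (F + 1) = -2 + (1 + F) = -1 + F)
-5 + (2*3)*G(5 - 1*2, -2) = -5 + (2*3)*(-1 + (5 - 1*2)) = -5 + 6*(-1 + (5 - 2)) = -5 + 6*(-1 + 3) = -5 + 6*2 = -5 + 12 = 7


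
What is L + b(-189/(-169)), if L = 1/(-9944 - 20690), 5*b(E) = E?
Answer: 5788981/25885730 ≈ 0.22364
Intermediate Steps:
b(E) = E/5
L = -1/30634 (L = 1/(-30634) = -1/30634 ≈ -3.2643e-5)
L + b(-189/(-169)) = -1/30634 + (-189/(-169))/5 = -1/30634 + (-189*(-1/169))/5 = -1/30634 + (⅕)*(189/169) = -1/30634 + 189/845 = 5788981/25885730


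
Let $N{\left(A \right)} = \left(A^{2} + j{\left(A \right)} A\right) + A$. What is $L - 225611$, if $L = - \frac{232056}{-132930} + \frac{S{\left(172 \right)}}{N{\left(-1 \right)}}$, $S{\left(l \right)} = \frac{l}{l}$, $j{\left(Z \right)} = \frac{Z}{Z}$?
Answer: $- \frac{1666131728}{7385} \approx -2.2561 \cdot 10^{5}$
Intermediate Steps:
$j{\left(Z \right)} = 1$
$S{\left(l \right)} = 1$
$N{\left(A \right)} = A^{2} + 2 A$ ($N{\left(A \right)} = \left(A^{2} + 1 A\right) + A = \left(A^{2} + A\right) + A = \left(A + A^{2}\right) + A = A^{2} + 2 A$)
$L = \frac{5507}{7385}$ ($L = - \frac{232056}{-132930} + 1 \frac{1}{\left(-1\right) \left(2 - 1\right)} = \left(-232056\right) \left(- \frac{1}{132930}\right) + 1 \frac{1}{\left(-1\right) 1} = \frac{12892}{7385} + 1 \frac{1}{-1} = \frac{12892}{7385} + 1 \left(-1\right) = \frac{12892}{7385} - 1 = \frac{5507}{7385} \approx 0.7457$)
$L - 225611 = \frac{5507}{7385} - 225611 = - \frac{1666131728}{7385}$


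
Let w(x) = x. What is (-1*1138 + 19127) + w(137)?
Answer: 18126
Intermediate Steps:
(-1*1138 + 19127) + w(137) = (-1*1138 + 19127) + 137 = (-1138 + 19127) + 137 = 17989 + 137 = 18126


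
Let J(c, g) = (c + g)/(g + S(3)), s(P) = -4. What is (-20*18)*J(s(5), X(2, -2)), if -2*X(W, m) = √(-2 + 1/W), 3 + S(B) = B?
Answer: -360 + 960*I*√6 ≈ -360.0 + 2351.5*I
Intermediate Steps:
S(B) = -3 + B
X(W, m) = -√(-2 + 1/W)/2
J(c, g) = (c + g)/g (J(c, g) = (c + g)/(g + (-3 + 3)) = (c + g)/(g + 0) = (c + g)/g)
(-20*18)*J(s(5), X(2, -2)) = (-20*18)*((-4 - √(-2 + 1/2)/2)/((-√(-2 + 1/2)/2))) = -360*(-4 - √(-2 + ½)/2)/((-√(-2 + ½)/2)) = -360*(-4 - I*√6/4)/((-I*√6/4)) = -360*2*I*√6/3*(-4 - I*√6/4) = -240*I*√6*(-4 - I*√6/4)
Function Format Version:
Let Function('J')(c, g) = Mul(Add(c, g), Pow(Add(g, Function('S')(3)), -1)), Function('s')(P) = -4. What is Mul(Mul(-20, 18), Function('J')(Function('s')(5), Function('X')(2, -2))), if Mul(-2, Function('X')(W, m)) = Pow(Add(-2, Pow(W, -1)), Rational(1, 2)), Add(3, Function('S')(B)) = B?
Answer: Add(-360, Mul(960, I, Pow(6, Rational(1, 2)))) ≈ Add(-360.00, Mul(2351.5, I))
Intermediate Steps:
Function('S')(B) = Add(-3, B)
Function('X')(W, m) = Mul(Rational(-1, 2), Pow(Add(-2, Pow(W, -1)), Rational(1, 2)))
Function('J')(c, g) = Mul(Pow(g, -1), Add(c, g)) (Function('J')(c, g) = Mul(Add(c, g), Pow(Add(g, Add(-3, 3)), -1)) = Mul(Add(c, g), Pow(Add(g, 0), -1)) = Mul(Add(c, g), Pow(g, -1)) = Mul(Pow(g, -1), Add(c, g)))
Mul(Mul(-20, 18), Function('J')(Function('s')(5), Function('X')(2, -2))) = Mul(Mul(-20, 18), Mul(Pow(Mul(Rational(-1, 2), Pow(Add(-2, Pow(2, -1)), Rational(1, 2))), -1), Add(-4, Mul(Rational(-1, 2), Pow(Add(-2, Pow(2, -1)), Rational(1, 2)))))) = Mul(-360, Mul(Pow(Mul(Rational(-1, 2), Pow(Add(-2, Rational(1, 2)), Rational(1, 2))), -1), Add(-4, Mul(Rational(-1, 2), Pow(Add(-2, Rational(1, 2)), Rational(1, 2)))))) = Mul(-360, Mul(Pow(Mul(Rational(-1, 2), Pow(Rational(-3, 2), Rational(1, 2))), -1), Add(-4, Mul(Rational(-1, 2), Pow(Rational(-3, 2), Rational(1, 2)))))) = Mul(-360, Mul(Pow(Mul(Rational(-1, 2), Mul(Rational(1, 2), I, Pow(6, Rational(1, 2)))), -1), Add(-4, Mul(Rational(-1, 2), Mul(Rational(1, 2), I, Pow(6, Rational(1, 2))))))) = Mul(-360, Mul(Pow(Mul(Rational(-1, 4), I, Pow(6, Rational(1, 2))), -1), Add(-4, Mul(Rational(-1, 4), I, Pow(6, Rational(1, 2)))))) = Mul(-360, Mul(Mul(Rational(2, 3), I, Pow(6, Rational(1, 2))), Add(-4, Mul(Rational(-1, 4), I, Pow(6, Rational(1, 2)))))) = Mul(-360, Mul(Rational(2, 3), I, Pow(6, Rational(1, 2)), Add(-4, Mul(Rational(-1, 4), I, Pow(6, Rational(1, 2)))))) = Mul(-240, I, Pow(6, Rational(1, 2)), Add(-4, Mul(Rational(-1, 4), I, Pow(6, Rational(1, 2)))))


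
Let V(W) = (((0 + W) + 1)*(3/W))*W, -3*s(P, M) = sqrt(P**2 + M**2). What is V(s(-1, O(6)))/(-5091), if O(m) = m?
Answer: -1/1697 + sqrt(37)/5091 ≈ 0.00060553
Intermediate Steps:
s(P, M) = -sqrt(M**2 + P**2)/3 (s(P, M) = -sqrt(P**2 + M**2)/3 = -sqrt(M**2 + P**2)/3)
V(W) = 3 + 3*W (V(W) = ((W + 1)*(3/W))*W = ((1 + W)*(3/W))*W = (3*(1 + W)/W)*W = 3 + 3*W)
V(s(-1, O(6)))/(-5091) = (3 + 3*(-sqrt(6**2 + (-1)**2)/3))/(-5091) = (3 + 3*(-sqrt(36 + 1)/3))*(-1/5091) = (3 + 3*(-sqrt(37)/3))*(-1/5091) = (3 - sqrt(37))*(-1/5091) = -1/1697 + sqrt(37)/5091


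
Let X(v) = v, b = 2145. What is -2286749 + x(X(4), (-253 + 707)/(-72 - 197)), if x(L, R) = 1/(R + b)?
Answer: -1318427422430/576551 ≈ -2.2867e+6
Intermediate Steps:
x(L, R) = 1/(2145 + R) (x(L, R) = 1/(R + 2145) = 1/(2145 + R))
-2286749 + x(X(4), (-253 + 707)/(-72 - 197)) = -2286749 + 1/(2145 + (-253 + 707)/(-72 - 197)) = -2286749 + 1/(2145 + 454/(-269)) = -2286749 + 1/(2145 + 454*(-1/269)) = -2286749 + 1/(2145 - 454/269) = -2286749 + 1/(576551/269) = -2286749 + 269/576551 = -1318427422430/576551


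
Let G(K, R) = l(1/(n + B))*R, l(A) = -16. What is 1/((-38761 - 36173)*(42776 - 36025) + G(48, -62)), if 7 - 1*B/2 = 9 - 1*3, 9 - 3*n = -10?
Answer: -1/505878442 ≈ -1.9768e-9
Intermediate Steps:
n = 19/3 (n = 3 - ⅓*(-10) = 3 + 10/3 = 19/3 ≈ 6.3333)
B = 2 (B = 14 - 2*(9 - 1*3) = 14 - 2*(9 - 3) = 14 - 2*6 = 14 - 12 = 2)
G(K, R) = -16*R
1/((-38761 - 36173)*(42776 - 36025) + G(48, -62)) = 1/((-38761 - 36173)*(42776 - 36025) - 16*(-62)) = 1/(-74934*6751 + 992) = 1/(-505879434 + 992) = 1/(-505878442) = -1/505878442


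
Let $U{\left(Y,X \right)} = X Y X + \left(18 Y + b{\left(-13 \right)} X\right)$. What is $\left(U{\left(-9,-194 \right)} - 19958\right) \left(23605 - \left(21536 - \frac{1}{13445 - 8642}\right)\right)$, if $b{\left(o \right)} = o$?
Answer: $- \frac{1180305697792}{1601} \approx -7.3723 \cdot 10^{8}$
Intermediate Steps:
$U{\left(Y,X \right)} = - 13 X + 18 Y + Y X^{2}$ ($U{\left(Y,X \right)} = X Y X - \left(- 18 Y + 13 X\right) = Y X^{2} - \left(- 18 Y + 13 X\right) = - 13 X + 18 Y + Y X^{2}$)
$\left(U{\left(-9,-194 \right)} - 19958\right) \left(23605 - \left(21536 - \frac{1}{13445 - 8642}\right)\right) = \left(\left(\left(-13\right) \left(-194\right) + 18 \left(-9\right) - 9 \left(-194\right)^{2}\right) - 19958\right) \left(23605 - \left(21536 - \frac{1}{13445 - 8642}\right)\right) = \left(\left(2522 - 162 - 338724\right) - 19958\right) \left(23605 - \left(21536 - \frac{1}{4803}\right)\right) = \left(\left(2522 - 162 - 338724\right) - 19958\right) \left(23605 + \left(-21536 + \frac{1}{4803}\right)\right) = \left(-336364 - 19958\right) \left(23605 - \frac{103437407}{4803}\right) = \left(-356322\right) \frac{9937408}{4803} = - \frac{1180305697792}{1601}$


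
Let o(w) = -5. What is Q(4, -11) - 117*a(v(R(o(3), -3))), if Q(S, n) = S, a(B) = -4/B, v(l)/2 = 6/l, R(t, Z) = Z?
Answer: -113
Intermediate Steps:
v(l) = 12/l (v(l) = 2*(6/l) = 12/l)
Q(4, -11) - 117*a(v(R(o(3), -3))) = 4 - (-468)/(12/(-3)) = 4 - (-468)/(12*(-⅓)) = 4 - (-468)/(-4) = 4 - (-468)*(-1)/4 = 4 - 117*1 = 4 - 117 = -113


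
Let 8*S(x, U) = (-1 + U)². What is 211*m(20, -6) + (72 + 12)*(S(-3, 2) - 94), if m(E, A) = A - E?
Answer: -26743/2 ≈ -13372.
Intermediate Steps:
S(x, U) = (-1 + U)²/8
211*m(20, -6) + (72 + 12)*(S(-3, 2) - 94) = 211*(-6 - 1*20) + (72 + 12)*((-1 + 2)²/8 - 94) = 211*(-6 - 20) + 84*((⅛)*1² - 94) = 211*(-26) + 84*((⅛)*1 - 94) = -5486 + 84*(⅛ - 94) = -5486 + 84*(-751/8) = -5486 - 15771/2 = -26743/2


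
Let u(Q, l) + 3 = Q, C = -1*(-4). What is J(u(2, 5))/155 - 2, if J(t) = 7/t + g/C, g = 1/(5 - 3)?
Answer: -507/248 ≈ -2.0444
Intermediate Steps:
C = 4
u(Q, l) = -3 + Q
g = ½ (g = 1/2 = ½ ≈ 0.50000)
J(t) = ⅛ + 7/t (J(t) = 7/t + (½)/4 = 7/t + (½)*(¼) = 7/t + ⅛ = ⅛ + 7/t)
J(u(2, 5))/155 - 2 = ((56 + (-3 + 2))/(8*(-3 + 2)))/155 - 2 = ((⅛)*(56 - 1)/(-1))/155 - 2 = ((⅛)*(-1)*55)/155 - 2 = (1/155)*(-55/8) - 2 = -11/248 - 2 = -507/248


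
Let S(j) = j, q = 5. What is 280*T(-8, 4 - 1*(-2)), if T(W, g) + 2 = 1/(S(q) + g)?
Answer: -5880/11 ≈ -534.54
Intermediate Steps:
T(W, g) = -2 + 1/(5 + g)
280*T(-8, 4 - 1*(-2)) = 280*((-9 - 2*(4 - 1*(-2)))/(5 + (4 - 1*(-2)))) = 280*((-9 - 2*(4 + 2))/(5 + (4 + 2))) = 280*((-9 - 2*6)/(5 + 6)) = 280*((-9 - 12)/11) = 280*((1/11)*(-21)) = 280*(-21/11) = -5880/11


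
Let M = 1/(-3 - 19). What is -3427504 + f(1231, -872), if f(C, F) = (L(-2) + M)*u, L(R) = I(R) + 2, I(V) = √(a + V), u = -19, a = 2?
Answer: -75405905/22 ≈ -3.4275e+6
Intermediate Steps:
M = -1/22 (M = 1/(-22) = -1/22 ≈ -0.045455)
I(V) = √(2 + V)
L(R) = 2 + √(2 + R) (L(R) = √(2 + R) + 2 = 2 + √(2 + R))
f(C, F) = -817/22 (f(C, F) = ((2 + √(2 - 2)) - 1/22)*(-19) = ((2 + √0) - 1/22)*(-19) = ((2 + 0) - 1/22)*(-19) = (2 - 1/22)*(-19) = (43/22)*(-19) = -817/22)
-3427504 + f(1231, -872) = -3427504 - 817/22 = -75405905/22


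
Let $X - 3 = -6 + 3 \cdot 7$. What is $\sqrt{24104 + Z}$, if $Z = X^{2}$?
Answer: $2 \sqrt{6107} \approx 156.29$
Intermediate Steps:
$X = 18$ ($X = 3 + \left(-6 + 3 \cdot 7\right) = 3 + \left(-6 + 21\right) = 3 + 15 = 18$)
$Z = 324$ ($Z = 18^{2} = 324$)
$\sqrt{24104 + Z} = \sqrt{24104 + 324} = \sqrt{24428} = 2 \sqrt{6107}$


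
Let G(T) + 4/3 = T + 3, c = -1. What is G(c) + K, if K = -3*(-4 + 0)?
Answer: 38/3 ≈ 12.667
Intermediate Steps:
G(T) = 5/3 + T (G(T) = -4/3 + (T + 3) = -4/3 + (3 + T) = 5/3 + T)
K = 12 (K = -3*(-4) = 12)
G(c) + K = (5/3 - 1) + 12 = ⅔ + 12 = 38/3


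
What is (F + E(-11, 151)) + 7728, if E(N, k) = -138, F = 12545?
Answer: 20135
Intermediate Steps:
(F + E(-11, 151)) + 7728 = (12545 - 138) + 7728 = 12407 + 7728 = 20135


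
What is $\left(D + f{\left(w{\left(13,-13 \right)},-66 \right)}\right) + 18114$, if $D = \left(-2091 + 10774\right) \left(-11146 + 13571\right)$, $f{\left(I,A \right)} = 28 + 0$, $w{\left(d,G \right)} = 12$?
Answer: $21074417$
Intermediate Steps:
$f{\left(I,A \right)} = 28$
$D = 21056275$ ($D = 8683 \cdot 2425 = 21056275$)
$\left(D + f{\left(w{\left(13,-13 \right)},-66 \right)}\right) + 18114 = \left(21056275 + 28\right) + 18114 = 21056303 + 18114 = 21074417$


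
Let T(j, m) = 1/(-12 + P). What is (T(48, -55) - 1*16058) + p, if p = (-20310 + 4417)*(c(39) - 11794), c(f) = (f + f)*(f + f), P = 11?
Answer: 90732971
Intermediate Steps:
c(f) = 4*f² (c(f) = (2*f)*(2*f) = 4*f²)
T(j, m) = -1 (T(j, m) = 1/(-12 + 11) = 1/(-1) = -1)
p = 90749030 (p = (-20310 + 4417)*(4*39² - 11794) = -15893*(4*1521 - 11794) = -15893*(6084 - 11794) = -15893*(-5710) = 90749030)
(T(48, -55) - 1*16058) + p = (-1 - 1*16058) + 90749030 = (-1 - 16058) + 90749030 = -16059 + 90749030 = 90732971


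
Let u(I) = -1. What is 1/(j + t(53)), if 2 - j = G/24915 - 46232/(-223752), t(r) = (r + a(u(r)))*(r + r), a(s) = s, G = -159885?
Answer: 4223319/23313610298 ≈ 0.00018115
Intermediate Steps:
t(r) = 2*r*(-1 + r) (t(r) = (r - 1)*(r + r) = (-1 + r)*(2*r) = 2*r*(-1 + r))
j = 34675970/4223319 (j = 2 - (-159885/24915 - 46232/(-223752)) = 2 - (-159885*1/24915 - 46232*(-1/223752)) = 2 - (-969/151 + 5779/27969) = 2 - 1*(-26229332/4223319) = 2 + 26229332/4223319 = 34675970/4223319 ≈ 8.2106)
1/(j + t(53)) = 1/(34675970/4223319 + 2*53*(-1 + 53)) = 1/(34675970/4223319 + 2*53*52) = 1/(34675970/4223319 + 5512) = 1/(23313610298/4223319) = 4223319/23313610298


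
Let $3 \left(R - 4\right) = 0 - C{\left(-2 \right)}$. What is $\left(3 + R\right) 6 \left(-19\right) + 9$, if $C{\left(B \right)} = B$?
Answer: $-865$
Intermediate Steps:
$R = \frac{14}{3}$ ($R = 4 + \frac{0 - -2}{3} = 4 + \frac{0 + 2}{3} = 4 + \frac{1}{3} \cdot 2 = 4 + \frac{2}{3} = \frac{14}{3} \approx 4.6667$)
$\left(3 + R\right) 6 \left(-19\right) + 9 = \left(3 + \frac{14}{3}\right) 6 \left(-19\right) + 9 = \frac{23}{3} \cdot 6 \left(-19\right) + 9 = 46 \left(-19\right) + 9 = -874 + 9 = -865$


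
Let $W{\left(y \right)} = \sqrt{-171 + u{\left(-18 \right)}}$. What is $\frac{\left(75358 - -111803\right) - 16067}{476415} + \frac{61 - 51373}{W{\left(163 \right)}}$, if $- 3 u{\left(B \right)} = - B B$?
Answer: $\frac{171094}{476415} + \frac{17104 i \sqrt{7}}{7} \approx 0.35913 + 6464.7 i$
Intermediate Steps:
$u{\left(B \right)} = \frac{B^{2}}{3}$ ($u{\left(B \right)} = - \frac{- B B}{3} = - \frac{\left(-1\right) B^{2}}{3} = \frac{B^{2}}{3}$)
$W{\left(y \right)} = 3 i \sqrt{7}$ ($W{\left(y \right)} = \sqrt{-171 + \frac{\left(-18\right)^{2}}{3}} = \sqrt{-171 + \frac{1}{3} \cdot 324} = \sqrt{-171 + 108} = \sqrt{-63} = 3 i \sqrt{7}$)
$\frac{\left(75358 - -111803\right) - 16067}{476415} + \frac{61 - 51373}{W{\left(163 \right)}} = \frac{\left(75358 - -111803\right) - 16067}{476415} + \frac{61 - 51373}{3 i \sqrt{7}} = \left(\left(75358 + 111803\right) - 16067\right) \frac{1}{476415} + \left(61 - 51373\right) \left(- \frac{i \sqrt{7}}{21}\right) = \left(187161 - 16067\right) \frac{1}{476415} - 51312 \left(- \frac{i \sqrt{7}}{21}\right) = 171094 \cdot \frac{1}{476415} + \frac{17104 i \sqrt{7}}{7} = \frac{171094}{476415} + \frac{17104 i \sqrt{7}}{7}$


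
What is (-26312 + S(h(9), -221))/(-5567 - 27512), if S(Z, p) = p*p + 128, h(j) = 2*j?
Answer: -22657/33079 ≈ -0.68494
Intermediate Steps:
S(Z, p) = 128 + p² (S(Z, p) = p² + 128 = 128 + p²)
(-26312 + S(h(9), -221))/(-5567 - 27512) = (-26312 + (128 + (-221)²))/(-5567 - 27512) = (-26312 + (128 + 48841))/(-33079) = (-26312 + 48969)*(-1/33079) = 22657*(-1/33079) = -22657/33079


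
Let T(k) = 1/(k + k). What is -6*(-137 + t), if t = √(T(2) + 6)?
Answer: 807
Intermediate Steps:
T(k) = 1/(2*k)
t = 5/2 (t = √((½)/2 + 6) = √((½)*(½) + 6) = √(¼ + 6) = √(25/4) = 5/2 ≈ 2.5000)
-6*(-137 + t) = -6*(-137 + 5/2) = -6*(-269/2) = 807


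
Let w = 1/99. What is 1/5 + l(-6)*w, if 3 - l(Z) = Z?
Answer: 16/55 ≈ 0.29091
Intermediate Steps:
l(Z) = 3 - Z
w = 1/99 ≈ 0.010101
1/5 + l(-6)*w = 1/5 + (3 - 1*(-6))*(1/99) = 1/5 + (3 + 6)*(1/99) = 1/5 + 9*(1/99) = 1/5 + 1/11 = 16/55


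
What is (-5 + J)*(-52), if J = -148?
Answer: 7956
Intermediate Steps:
(-5 + J)*(-52) = (-5 - 148)*(-52) = -153*(-52) = 7956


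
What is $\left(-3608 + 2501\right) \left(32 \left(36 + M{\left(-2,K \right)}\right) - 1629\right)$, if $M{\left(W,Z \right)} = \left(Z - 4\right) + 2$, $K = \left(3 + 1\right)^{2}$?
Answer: $32103$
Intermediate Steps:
$K = 16$ ($K = 4^{2} = 16$)
$M{\left(W,Z \right)} = -2 + Z$ ($M{\left(W,Z \right)} = \left(-4 + Z\right) + 2 = -2 + Z$)
$\left(-3608 + 2501\right) \left(32 \left(36 + M{\left(-2,K \right)}\right) - 1629\right) = \left(-3608 + 2501\right) \left(32 \left(36 + \left(-2 + 16\right)\right) - 1629\right) = - 1107 \left(32 \left(36 + 14\right) - 1629\right) = - 1107 \left(32 \cdot 50 - 1629\right) = - 1107 \left(1600 - 1629\right) = \left(-1107\right) \left(-29\right) = 32103$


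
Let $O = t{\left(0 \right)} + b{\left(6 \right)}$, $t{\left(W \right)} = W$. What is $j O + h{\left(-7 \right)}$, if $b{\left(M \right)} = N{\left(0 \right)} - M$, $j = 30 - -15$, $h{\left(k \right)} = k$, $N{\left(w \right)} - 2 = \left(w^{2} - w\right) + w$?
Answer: $-187$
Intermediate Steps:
$N{\left(w \right)} = 2 + w^{2}$ ($N{\left(w \right)} = 2 + \left(\left(w^{2} - w\right) + w\right) = 2 + w^{2}$)
$j = 45$ ($j = 30 + 15 = 45$)
$b{\left(M \right)} = 2 - M$ ($b{\left(M \right)} = \left(2 + 0^{2}\right) - M = \left(2 + 0\right) - M = 2 - M$)
$O = -4$ ($O = 0 + \left(2 - 6\right) = 0 - 4 = -4$)
$j O + h{\left(-7 \right)} = 45 \left(-4\right) - 7 = -180 - 7 = -187$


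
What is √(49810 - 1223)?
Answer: √48587 ≈ 220.42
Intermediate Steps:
√(49810 - 1223) = √48587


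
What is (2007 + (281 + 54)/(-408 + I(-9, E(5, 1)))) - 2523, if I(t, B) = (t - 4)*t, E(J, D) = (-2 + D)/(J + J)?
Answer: -150491/291 ≈ -517.15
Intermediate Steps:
E(J, D) = (-2 + D)/(2*J) (E(J, D) = (-2 + D)/((2*J)) = (-2 + D)*(1/(2*J)) = (-2 + D)/(2*J))
I(t, B) = t*(-4 + t) (I(t, B) = (-4 + t)*t = t*(-4 + t))
(2007 + (281 + 54)/(-408 + I(-9, E(5, 1)))) - 2523 = (2007 + (281 + 54)/(-408 - 9*(-4 - 9))) - 2523 = (2007 + 335/(-408 - 9*(-13))) - 2523 = (2007 + 335/(-408 + 117)) - 2523 = (2007 + 335/(-291)) - 2523 = (2007 + 335*(-1/291)) - 2523 = (2007 - 335/291) - 2523 = 583702/291 - 2523 = -150491/291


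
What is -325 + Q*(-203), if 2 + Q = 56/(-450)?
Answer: 23909/225 ≈ 106.26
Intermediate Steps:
Q = -478/225 (Q = -2 + 56/(-450) = -2 + 56*(-1/450) = -2 - 28/225 = -478/225 ≈ -2.1244)
-325 + Q*(-203) = -325 - 478/225*(-203) = -325 + 97034/225 = 23909/225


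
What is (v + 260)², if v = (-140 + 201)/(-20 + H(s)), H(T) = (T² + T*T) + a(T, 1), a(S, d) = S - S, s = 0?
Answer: 26409321/400 ≈ 66023.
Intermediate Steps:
a(S, d) = 0
H(T) = 2*T² (H(T) = (T² + T*T) + 0 = (T² + T²) + 0 = 2*T² + 0 = 2*T²)
v = -61/20 (v = (-140 + 201)/(-20 + 2*0²) = 61/(-20 + 2*0) = 61/(-20 + 0) = 61/(-20) = 61*(-1/20) = -61/20 ≈ -3.0500)
(v + 260)² = (-61/20 + 260)² = (5139/20)² = 26409321/400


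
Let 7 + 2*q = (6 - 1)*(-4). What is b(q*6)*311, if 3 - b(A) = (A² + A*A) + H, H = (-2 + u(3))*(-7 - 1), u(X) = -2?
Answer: -4089961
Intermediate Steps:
q = -27/2 (q = -7/2 + ((6 - 1)*(-4))/2 = -7/2 + (5*(-4))/2 = -7/2 + (½)*(-20) = -7/2 - 10 = -27/2 ≈ -13.500)
H = 32 (H = (-2 - 2)*(-7 - 1) = -4*(-8) = 32)
b(A) = -29 - 2*A² (b(A) = 3 - ((A² + A*A) + 32) = 3 - ((A² + A²) + 32) = 3 - (2*A² + 32) = 3 - (32 + 2*A²) = 3 + (-32 - 2*A²) = -29 - 2*A²)
b(q*6)*311 = (-29 - 2*(-27/2*6)²)*311 = (-29 - 2*(-81)²)*311 = (-29 - 2*6561)*311 = (-29 - 13122)*311 = -13151*311 = -4089961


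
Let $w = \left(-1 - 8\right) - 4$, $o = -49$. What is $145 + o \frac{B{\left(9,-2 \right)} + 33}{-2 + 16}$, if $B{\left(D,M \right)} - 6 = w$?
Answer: $54$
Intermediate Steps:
$w = -13$ ($w = \left(-1 - 8\right) - 4 = -9 - 4 = -13$)
$B{\left(D,M \right)} = -7$ ($B{\left(D,M \right)} = 6 - 13 = -7$)
$145 + o \frac{B{\left(9,-2 \right)} + 33}{-2 + 16} = 145 - 49 \frac{-7 + 33}{-2 + 16} = 145 - 49 \cdot \frac{26}{14} = 145 - 49 \cdot 26 \cdot \frac{1}{14} = 145 - 91 = 54$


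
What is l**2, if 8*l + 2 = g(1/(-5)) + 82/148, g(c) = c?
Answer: 370881/8761600 ≈ 0.042330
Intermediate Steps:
l = -609/2960 (l = -1/4 + (1/(-5) + 82/148)/8 = -1/4 + (-1/5 + 82*(1/148))/8 = -1/4 + (-1/5 + 41/74)/8 = -1/4 + (1/8)*(131/370) = -1/4 + 131/2960 = -609/2960 ≈ -0.20574)
l**2 = (-609/2960)**2 = 370881/8761600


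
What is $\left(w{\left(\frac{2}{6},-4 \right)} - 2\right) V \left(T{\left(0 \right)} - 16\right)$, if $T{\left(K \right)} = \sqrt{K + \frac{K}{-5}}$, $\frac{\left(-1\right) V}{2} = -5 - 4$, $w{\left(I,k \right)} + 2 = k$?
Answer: $2304$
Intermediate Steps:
$w{\left(I,k \right)} = -2 + k$
$V = 18$ ($V = - 2 \left(-5 - 4\right) = \left(-2\right) \left(-9\right) = 18$)
$T{\left(K \right)} = \frac{2 \sqrt{5} \sqrt{K}}{5}$ ($T{\left(K \right)} = \sqrt{K + K \left(- \frac{1}{5}\right)} = \sqrt{K - \frac{K}{5}} = \sqrt{\frac{4 K}{5}} = \frac{2 \sqrt{5} \sqrt{K}}{5}$)
$\left(w{\left(\frac{2}{6},-4 \right)} - 2\right) V \left(T{\left(0 \right)} - 16\right) = \left(\left(-2 - 4\right) - 2\right) 18 \left(\frac{2 \sqrt{5} \sqrt{0}}{5} - 16\right) = \left(-6 - 2\right) 18 \left(\frac{2}{5} \sqrt{5} \cdot 0 - 16\right) = \left(-8\right) 18 \left(0 - 16\right) = \left(-144\right) \left(-16\right) = 2304$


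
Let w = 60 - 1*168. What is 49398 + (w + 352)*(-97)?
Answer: 25730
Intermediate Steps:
w = -108 (w = 60 - 168 = -108)
49398 + (w + 352)*(-97) = 49398 + (-108 + 352)*(-97) = 49398 + 244*(-97) = 49398 - 23668 = 25730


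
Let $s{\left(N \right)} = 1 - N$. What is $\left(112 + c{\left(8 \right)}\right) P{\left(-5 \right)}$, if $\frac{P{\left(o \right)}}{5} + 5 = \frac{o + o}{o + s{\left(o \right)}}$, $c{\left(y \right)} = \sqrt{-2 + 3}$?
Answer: $-8475$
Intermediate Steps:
$c{\left(y \right)} = 1$ ($c{\left(y \right)} = \sqrt{1} = 1$)
$P{\left(o \right)} = -25 + 10 o$ ($P{\left(o \right)} = -25 + 5 \frac{o + o}{o - \left(-1 + o\right)} = -25 + 5 \frac{2 o}{1} = -25 + 5 \cdot 2 o 1 = -25 + 5 \cdot 2 o = -25 + 10 o$)
$\left(112 + c{\left(8 \right)}\right) P{\left(-5 \right)} = \left(112 + 1\right) \left(-25 + 10 \left(-5\right)\right) = 113 \left(-25 - 50\right) = 113 \left(-75\right) = -8475$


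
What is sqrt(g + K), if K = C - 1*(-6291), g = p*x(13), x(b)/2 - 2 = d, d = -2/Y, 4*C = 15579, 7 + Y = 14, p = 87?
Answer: 39*sqrt(1351)/14 ≈ 102.39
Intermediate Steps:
Y = 7 (Y = -7 + 14 = 7)
C = 15579/4 (C = (1/4)*15579 = 15579/4 ≈ 3894.8)
d = -2/7 ≈ -0.28571
x(b) = 24/7 (x(b) = 4 + 2*(-2/7) = 4 - 4/7 = 24/7)
g = 2088/7 (g = 87*(24/7) = 2088/7 ≈ 298.29)
K = 40743/4 (K = 15579/4 - 1*(-6291) = 15579/4 + 6291 = 40743/4 ≈ 10186.)
sqrt(g + K) = sqrt(2088/7 + 40743/4) = sqrt(293553/28) = 39*sqrt(1351)/14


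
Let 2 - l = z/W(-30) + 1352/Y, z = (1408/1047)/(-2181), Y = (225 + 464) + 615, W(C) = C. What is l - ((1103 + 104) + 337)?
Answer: -8615044061327/5583174615 ≈ -1543.0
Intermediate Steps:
Y = 1304 (Y = 689 + 615 = 1304)
z = -1408/2283507 (z = (1408*(1/1047))*(-1/2181) = (1408/1047)*(-1/2181) = -1408/2283507 ≈ -0.00061660)
l = 5377544233/5583174615 (l = 2 - (-1408/2283507/(-30) + 1352/1304) = 2 - (-1408/2283507*(-1/30) + 1352*(1/1304)) = 2 - (704/34252605 + 169/163) = 2 - 1*5788804997/5583174615 = 2 - 5788804997/5583174615 = 5377544233/5583174615 ≈ 0.96317)
l - ((1103 + 104) + 337) = 5377544233/5583174615 - ((1103 + 104) + 337) = 5377544233/5583174615 - (1207 + 337) = 5377544233/5583174615 - 1*1544 = 5377544233/5583174615 - 1544 = -8615044061327/5583174615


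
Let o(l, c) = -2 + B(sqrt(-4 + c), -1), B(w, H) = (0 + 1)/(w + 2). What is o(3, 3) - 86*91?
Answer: -39138/5 - I/5 ≈ -7827.6 - 0.2*I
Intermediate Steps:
B(w, H) = 1/(2 + w)
o(l, c) = -2 + 1/(2 + sqrt(-4 + c))
o(3, 3) - 86*91 = (-2 + 1/(2 + sqrt(-4 + 3))) - 86*91 = (-2 + 1/(2 + sqrt(-1))) - 7826 = (-2 + 1/(2 + I)) - 7826 = (-2 + (2 - I)/5) - 7826 = -7828 + (2 - I)/5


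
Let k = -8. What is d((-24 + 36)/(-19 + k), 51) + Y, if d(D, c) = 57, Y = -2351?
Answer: -2294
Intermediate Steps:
d((-24 + 36)/(-19 + k), 51) + Y = 57 - 2351 = -2294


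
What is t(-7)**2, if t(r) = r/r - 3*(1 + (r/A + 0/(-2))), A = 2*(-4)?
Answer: 1369/64 ≈ 21.391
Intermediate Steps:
A = -8
t(r) = -2 + 3*r/8 (t(r) = r/r - 3*(1 + (r/(-8) + 0/(-2))) = 1 - 3*(1 + (r*(-1/8) + 0*(-1/2))) = 1 - 3*(1 + (-r/8 + 0)) = 1 - 3*(1 - r/8) = 1 + (-3 + 3*r/8) = -2 + 3*r/8)
t(-7)**2 = (-2 + (3/8)*(-7))**2 = (-2 - 21/8)**2 = (-37/8)**2 = 1369/64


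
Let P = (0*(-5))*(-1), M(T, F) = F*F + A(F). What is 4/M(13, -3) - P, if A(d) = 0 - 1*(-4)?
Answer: 4/13 ≈ 0.30769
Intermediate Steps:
A(d) = 4 (A(d) = 0 + 4 = 4)
M(T, F) = 4 + F² (M(T, F) = F*F + 4 = F² + 4 = 4 + F²)
P = 0 (P = 0*(-1) = 0)
4/M(13, -3) - P = 4/(4 + (-3)²) - 1*0 = 4/(4 + 9) + 0 = 4/13 + 0 = 4/13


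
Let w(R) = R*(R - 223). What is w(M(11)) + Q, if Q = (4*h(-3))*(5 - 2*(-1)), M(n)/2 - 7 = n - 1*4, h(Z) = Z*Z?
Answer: -5208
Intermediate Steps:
h(Z) = Z**2
M(n) = 6 + 2*n (M(n) = 14 + 2*(n - 1*4) = 14 + 2*(n - 4) = 14 + 2*(-4 + n) = 14 + (-8 + 2*n) = 6 + 2*n)
w(R) = R*(-223 + R)
Q = 252 (Q = (4*(-3)**2)*(5 - 2*(-1)) = (4*9)*(5 + 2) = 36*7 = 252)
w(M(11)) + Q = (6 + 2*11)*(-223 + (6 + 2*11)) + 252 = (6 + 22)*(-223 + (6 + 22)) + 252 = 28*(-223 + 28) + 252 = 28*(-195) + 252 = -5460 + 252 = -5208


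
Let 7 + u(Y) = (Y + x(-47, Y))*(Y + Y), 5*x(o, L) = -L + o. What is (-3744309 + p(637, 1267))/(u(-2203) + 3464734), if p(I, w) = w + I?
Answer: -18712025/56356389 ≈ -0.33203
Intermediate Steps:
x(o, L) = -L/5 + o/5 (x(o, L) = (-L + o)/5 = (o - L)/5 = -L/5 + o/5)
p(I, w) = I + w
u(Y) = -7 + 2*Y*(-47/5 + 4*Y/5) (u(Y) = -7 + (Y + (-Y/5 + (1/5)*(-47)))*(Y + Y) = -7 + (Y + (-Y/5 - 47/5))*(2*Y) = -7 + (Y + (-47/5 - Y/5))*(2*Y) = -7 + (-47/5 + 4*Y/5)*(2*Y) = -7 + 2*Y*(-47/5 + 4*Y/5))
(-3744309 + p(637, 1267))/(u(-2203) + 3464734) = (-3744309 + (637 + 1267))/((-7 - 94/5*(-2203) + (8/5)*(-2203)**2) + 3464734) = (-3744309 + 1904)/((-7 + 207082/5 + (8/5)*4853209) + 3464734) = -3742405/((-7 + 207082/5 + 38825672/5) + 3464734) = -3742405/(39032719/5 + 3464734) = -3742405/56356389/5 = -3742405*5/56356389 = -18712025/56356389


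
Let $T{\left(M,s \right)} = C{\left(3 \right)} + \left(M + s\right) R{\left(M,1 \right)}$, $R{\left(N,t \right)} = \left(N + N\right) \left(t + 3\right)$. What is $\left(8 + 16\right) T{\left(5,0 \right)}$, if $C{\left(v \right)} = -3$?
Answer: $4728$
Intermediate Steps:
$R{\left(N,t \right)} = 2 N \left(3 + t\right)$
$T{\left(M,s \right)} = -3 + 8 M \left(M + s\right)$ ($T{\left(M,s \right)} = -3 + \left(M + s\right) 2 M \left(3 + 1\right) = -3 + \left(M + s\right) 2 M 4 = -3 + \left(M + s\right) 8 M = -3 + 8 M \left(M + s\right)$)
$\left(8 + 16\right) T{\left(5,0 \right)} = \left(8 + 16\right) \left(-3 + 8 \cdot 5^{2} + 8 \cdot 5 \cdot 0\right) = 24 \left(-3 + 8 \cdot 25 + 0\right) = 24 \left(-3 + 200 + 0\right) = 24 \cdot 197 = 4728$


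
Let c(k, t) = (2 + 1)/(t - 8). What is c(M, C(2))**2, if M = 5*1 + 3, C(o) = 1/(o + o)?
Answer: 144/961 ≈ 0.14984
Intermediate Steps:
C(o) = 1/(2*o)
M = 8 (M = 5 + 3 = 8)
c(k, t) = 3/(-8 + t)
c(M, C(2))**2 = (3/(-8 + (1/2)/2))**2 = (3/(-8 + (1/2)*(1/2)))**2 = (3/(-8 + 1/4))**2 = (3/(-31/4))**2 = (3*(-4/31))**2 = (-12/31)**2 = 144/961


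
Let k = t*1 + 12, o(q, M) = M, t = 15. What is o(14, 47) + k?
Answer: 74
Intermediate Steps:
k = 27 (k = 15*1 + 12 = 15 + 12 = 27)
o(14, 47) + k = 47 + 27 = 74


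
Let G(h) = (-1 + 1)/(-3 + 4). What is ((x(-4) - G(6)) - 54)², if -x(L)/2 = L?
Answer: 2116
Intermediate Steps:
x(L) = -2*L
G(h) = 0 (G(h) = 0/1 = 0*1 = 0)
((x(-4) - G(6)) - 54)² = ((-2*(-4) - 1*0) - 54)² = ((8 + 0) - 54)² = (8 - 54)² = (-46)² = 2116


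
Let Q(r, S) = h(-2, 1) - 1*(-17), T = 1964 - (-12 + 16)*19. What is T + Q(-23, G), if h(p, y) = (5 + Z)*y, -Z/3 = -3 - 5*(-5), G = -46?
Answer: 1844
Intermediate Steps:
Z = -66 (Z = -3*(-3 - 5*(-5)) = -3*(-3 + 25) = -3*22 = -66)
h(p, y) = -61*y (h(p, y) = (5 - 66)*y = -61*y)
T = 1888 (T = 1964 - 4*19 = 1964 - 1*76 = 1964 - 76 = 1888)
Q(r, S) = -44 (Q(r, S) = -61*1 - 1*(-17) = -61 + 17 = -44)
T + Q(-23, G) = 1888 - 44 = 1844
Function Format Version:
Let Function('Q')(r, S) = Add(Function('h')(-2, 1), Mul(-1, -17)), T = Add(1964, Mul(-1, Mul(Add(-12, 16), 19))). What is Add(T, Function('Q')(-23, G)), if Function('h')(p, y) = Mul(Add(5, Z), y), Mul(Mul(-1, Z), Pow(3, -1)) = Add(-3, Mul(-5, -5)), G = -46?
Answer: 1844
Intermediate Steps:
Z = -66 (Z = Mul(-3, Add(-3, Mul(-5, -5))) = Mul(-3, Add(-3, 25)) = Mul(-3, 22) = -66)
Function('h')(p, y) = Mul(-61, y) (Function('h')(p, y) = Mul(Add(5, -66), y) = Mul(-61, y))
T = 1888 (T = Add(1964, Mul(-1, Mul(4, 19))) = Add(1964, Mul(-1, 76)) = Add(1964, -76) = 1888)
Function('Q')(r, S) = -44 (Function('Q')(r, S) = Add(Mul(-61, 1), Mul(-1, -17)) = Add(-61, 17) = -44)
Add(T, Function('Q')(-23, G)) = Add(1888, -44) = 1844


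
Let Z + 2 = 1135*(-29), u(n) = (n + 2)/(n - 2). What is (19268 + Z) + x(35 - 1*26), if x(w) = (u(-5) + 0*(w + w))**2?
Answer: -668792/49 ≈ -13649.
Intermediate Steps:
u(n) = (2 + n)/(-2 + n)
Z = -32917 (Z = -2 + 1135*(-29) = -2 - 32915 = -32917)
x(w) = 9/49 (x(w) = ((2 - 5)/(-2 - 5) + 0*(w + w))**2 = (-3/(-7) + 0*(2*w))**2 = (-1/7*(-3) + 0)**2 = (3/7 + 0)**2 = (3/7)**2 = 9/49)
(19268 + Z) + x(35 - 1*26) = (19268 - 32917) + 9/49 = -13649 + 9/49 = -668792/49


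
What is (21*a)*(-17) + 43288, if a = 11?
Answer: 39361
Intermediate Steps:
(21*a)*(-17) + 43288 = (21*11)*(-17) + 43288 = 231*(-17) + 43288 = -3927 + 43288 = 39361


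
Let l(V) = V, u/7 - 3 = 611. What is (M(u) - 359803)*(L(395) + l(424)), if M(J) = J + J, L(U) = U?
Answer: -287638533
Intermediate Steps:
u = 4298 (u = 21 + 7*611 = 21 + 4277 = 4298)
M(J) = 2*J
(M(u) - 359803)*(L(395) + l(424)) = (2*4298 - 359803)*(395 + 424) = (8596 - 359803)*819 = -351207*819 = -287638533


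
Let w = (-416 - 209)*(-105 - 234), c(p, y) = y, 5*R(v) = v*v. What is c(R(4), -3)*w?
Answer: -635625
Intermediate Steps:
R(v) = v²/5 (R(v) = (v*v)/5 = v²/5)
w = 211875 (w = -625*(-339) = 211875)
c(R(4), -3)*w = -3*211875 = -635625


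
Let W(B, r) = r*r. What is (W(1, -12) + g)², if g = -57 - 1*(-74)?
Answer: 25921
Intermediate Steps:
g = 17 (g = -57 + 74 = 17)
W(B, r) = r²
(W(1, -12) + g)² = ((-12)² + 17)² = (144 + 17)² = 161² = 25921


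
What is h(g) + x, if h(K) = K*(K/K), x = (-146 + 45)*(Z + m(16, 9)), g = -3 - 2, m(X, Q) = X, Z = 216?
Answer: -23437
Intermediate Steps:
g = -5
x = -23432 (x = (-146 + 45)*(216 + 16) = -101*232 = -23432)
h(K) = K (h(K) = K*1 = K)
h(g) + x = -5 - 23432 = -23437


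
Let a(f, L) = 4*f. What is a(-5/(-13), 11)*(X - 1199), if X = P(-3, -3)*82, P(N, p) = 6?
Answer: -14140/13 ≈ -1087.7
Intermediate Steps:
X = 492 (X = 6*82 = 492)
a(-5/(-13), 11)*(X - 1199) = (4*(-5/(-13)))*(492 - 1199) = (4*(-5*(-1/13)))*(-707) = (4*(5/13))*(-707) = (20/13)*(-707) = -14140/13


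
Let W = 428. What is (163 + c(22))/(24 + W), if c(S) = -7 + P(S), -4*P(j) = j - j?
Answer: 39/113 ≈ 0.34513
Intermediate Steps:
P(j) = 0 (P(j) = -(j - j)/4 = -1/4*0 = 0)
c(S) = -7 (c(S) = -7 + 0 = -7)
(163 + c(22))/(24 + W) = (163 - 7)/(24 + 428) = 156/452 = 156*(1/452) = 39/113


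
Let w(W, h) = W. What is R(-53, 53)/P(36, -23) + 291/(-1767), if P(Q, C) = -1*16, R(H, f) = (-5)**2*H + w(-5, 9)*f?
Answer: 467479/4712 ≈ 99.210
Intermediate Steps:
R(H, f) = -5*f + 25*H (R(H, f) = (-5)**2*H - 5*f = 25*H - 5*f = -5*f + 25*H)
P(Q, C) = -16
R(-53, 53)/P(36, -23) + 291/(-1767) = (-5*53 + 25*(-53))/(-16) + 291/(-1767) = (-265 - 1325)*(-1/16) + 291*(-1/1767) = -1590*(-1/16) - 97/589 = 795/8 - 97/589 = 467479/4712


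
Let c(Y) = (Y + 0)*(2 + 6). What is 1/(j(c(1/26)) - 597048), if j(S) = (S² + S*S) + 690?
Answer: -169/100784470 ≈ -1.6768e-6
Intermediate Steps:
c(Y) = 8*Y (c(Y) = Y*8 = 8*Y)
j(S) = 690 + 2*S² (j(S) = (S² + S²) + 690 = 2*S² + 690 = 690 + 2*S²)
1/(j(c(1/26)) - 597048) = 1/((690 + 2*(8*(1/26))²) - 597048) = 1/((690 + 2*(4/13)²) - 597048) = 1/((690 + 2*(16/169)) - 597048) = 1/((690 + 32/169) - 597048) = 1/(116642/169 - 597048) = 1/(-100784470/169) = -169/100784470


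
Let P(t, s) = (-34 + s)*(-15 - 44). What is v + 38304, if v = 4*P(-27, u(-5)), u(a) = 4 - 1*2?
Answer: 45856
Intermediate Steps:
u(a) = 2 (u(a) = 4 - 2 = 2)
P(t, s) = 2006 - 59*s (P(t, s) = (-34 + s)*(-59) = 2006 - 59*s)
v = 7552 (v = 4*(2006 - 59*2) = 4*(2006 - 118) = 4*1888 = 7552)
v + 38304 = 7552 + 38304 = 45856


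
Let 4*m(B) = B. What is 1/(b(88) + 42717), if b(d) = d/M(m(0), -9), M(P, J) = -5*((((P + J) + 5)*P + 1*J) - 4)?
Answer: 65/2776693 ≈ 2.3409e-5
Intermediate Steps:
m(B) = B/4
M(P, J) = 20 - 5*J - 5*P*(5 + J + P) (M(P, J) = -5*((((J + P) + 5)*P + J) - 4) = -5*(((5 + J + P)*P + J) - 4) = -5*((P*(5 + J + P) + J) - 4) = -5*((J + P*(5 + J + P)) - 4) = -5*(-4 + J + P*(5 + J + P)) = 20 - 5*J - 5*P*(5 + J + P))
b(d) = d/65 (b(d) = d/(20 - 25*0/4 - 5*(-9) - 5*((¼)*0)² - 5*(-9)*(¼)*0) = d/(20 - 25*0 + 45 - 5*0² - 5*(-9)*0) = d/(20 + 0 + 45 - 5*0 + 0) = d/(20 + 0 + 45 + 0 + 0) = d/65)
1/(b(88) + 42717) = 1/((1/65)*88 + 42717) = 1/(88/65 + 42717) = 1/(2776693/65) = 65/2776693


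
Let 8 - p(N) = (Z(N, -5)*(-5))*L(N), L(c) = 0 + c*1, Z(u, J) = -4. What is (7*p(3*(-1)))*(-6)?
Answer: -2856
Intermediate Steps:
L(c) = c (L(c) = 0 + c = c)
p(N) = 8 - 20*N (p(N) = 8 - (-4*(-5))*N = 8 - 20*N)
(7*p(3*(-1)))*(-6) = (7*(8 - 60*(-1)))*(-6) = (7*(8 - 20*(-3)))*(-6) = (7*(8 + 60))*(-6) = (7*68)*(-6) = 476*(-6) = -2856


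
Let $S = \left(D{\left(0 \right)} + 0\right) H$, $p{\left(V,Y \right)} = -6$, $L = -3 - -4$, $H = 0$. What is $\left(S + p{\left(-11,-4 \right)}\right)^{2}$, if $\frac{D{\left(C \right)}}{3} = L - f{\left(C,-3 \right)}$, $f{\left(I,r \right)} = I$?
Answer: $36$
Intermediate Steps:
$L = 1$ ($L = -3 + 4 = 1$)
$D{\left(C \right)} = 3 - 3 C$ ($D{\left(C \right)} = 3 \left(1 - C\right) = 3 - 3 C$)
$S = 0$ ($S = \left(\left(3 - 0\right) + 0\right) 0 = \left(\left(3 + 0\right) + 0\right) 0 = \left(3 + 0\right) 0 = 3 \cdot 0 = 0$)
$\left(S + p{\left(-11,-4 \right)}\right)^{2} = \left(0 - 6\right)^{2} = \left(-6\right)^{2} = 36$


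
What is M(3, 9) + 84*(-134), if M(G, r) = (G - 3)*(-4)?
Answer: -11256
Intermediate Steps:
M(G, r) = 12 - 4*G (M(G, r) = (-3 + G)*(-4) = 12 - 4*G)
M(3, 9) + 84*(-134) = (12 - 4*3) + 84*(-134) = (12 - 12) - 11256 = 0 - 11256 = -11256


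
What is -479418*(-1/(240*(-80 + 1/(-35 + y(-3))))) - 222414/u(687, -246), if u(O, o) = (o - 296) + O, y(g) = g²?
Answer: -1881497567/1206980 ≈ -1558.8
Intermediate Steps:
u(O, o) = -296 + O + o (u(O, o) = (-296 + o) + O = -296 + O + o)
-479418*(-1/(240*(-80 + 1/(-35 + y(-3))))) - 222414/u(687, -246) = -479418*(-1/(240*(-80 + 1/(-35 + (-3)²)))) - 222414/(-296 + 687 - 246) = -479418*(-1/(240*(-80 + 1/(-35 + 9)))) - 222414/145 = -479418*(-1/(240*(-80 + 1/(-26)))) - 222414*1/145 = -479418*(-1/(240*(-80 - 1/26))) - 222414/145 = -479418/((-2081/26*(-240))) - 222414/145 = -479418/249720/13 - 222414/145 = -479418*13/249720 - 222414/145 = -1038739/41620 - 222414/145 = -1881497567/1206980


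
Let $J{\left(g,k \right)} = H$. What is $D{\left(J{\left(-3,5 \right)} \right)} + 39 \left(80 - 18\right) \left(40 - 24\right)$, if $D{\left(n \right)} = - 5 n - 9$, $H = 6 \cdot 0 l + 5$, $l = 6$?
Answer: $38654$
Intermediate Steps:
$H = 5$ ($H = 6 \cdot 0 \cdot 6 + 5 = 0 \cdot 6 + 5 = 0 + 5 = 5$)
$J{\left(g,k \right)} = 5$
$D{\left(n \right)} = -9 - 5 n$
$D{\left(J{\left(-3,5 \right)} \right)} + 39 \left(80 - 18\right) \left(40 - 24\right) = \left(-9 - 25\right) + 39 \left(80 - 18\right) \left(40 - 24\right) = \left(-9 - 25\right) + 39 \cdot 62 \cdot 16 = -34 + 39 \cdot 992 = -34 + 38688 = 38654$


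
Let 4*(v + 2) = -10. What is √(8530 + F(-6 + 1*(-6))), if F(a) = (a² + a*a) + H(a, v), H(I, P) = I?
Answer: √8806 ≈ 93.840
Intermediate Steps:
v = -9/2 (v = -2 + (¼)*(-10) = -2 - 5/2 = -9/2 ≈ -4.5000)
F(a) = a + 2*a² (F(a) = (a² + a*a) + a = (a² + a²) + a = 2*a² + a = a + 2*a²)
√(8530 + F(-6 + 1*(-6))) = √(8530 + (-6 + 1*(-6))*(1 + 2*(-6 + 1*(-6)))) = √(8530 + (-6 - 6)*(1 + 2*(-6 - 6))) = √(8530 - 12*(1 + 2*(-12))) = √(8530 - 12*(1 - 24)) = √(8530 - 12*(-23)) = √(8530 + 276) = √8806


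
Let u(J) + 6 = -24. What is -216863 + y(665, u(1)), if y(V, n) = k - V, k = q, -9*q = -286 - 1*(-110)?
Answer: -1957576/9 ≈ -2.1751e+5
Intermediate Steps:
u(J) = -30 (u(J) = -6 - 24 = -30)
q = 176/9 (q = -(-286 - 1*(-110))/9 = -(-286 + 110)/9 = -⅑*(-176) = 176/9 ≈ 19.556)
k = 176/9 ≈ 19.556
y(V, n) = 176/9 - V
-216863 + y(665, u(1)) = -216863 + (176/9 - 1*665) = -216863 + (176/9 - 665) = -216863 - 5809/9 = -1957576/9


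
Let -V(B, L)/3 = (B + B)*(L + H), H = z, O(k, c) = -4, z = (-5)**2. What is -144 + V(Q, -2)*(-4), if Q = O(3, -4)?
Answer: -2352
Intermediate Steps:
z = 25
Q = -4
H = 25
V(B, L) = -6*B*(25 + L) (V(B, L) = -3*(B + B)*(L + 25) = -3*2*B*(25 + L) = -6*B*(25 + L))
-144 + V(Q, -2)*(-4) = -144 - 6*(-4)*(25 - 2)*(-4) = -144 - 6*(-4)*23*(-4) = -144 + 552*(-4) = -144 - 2208 = -2352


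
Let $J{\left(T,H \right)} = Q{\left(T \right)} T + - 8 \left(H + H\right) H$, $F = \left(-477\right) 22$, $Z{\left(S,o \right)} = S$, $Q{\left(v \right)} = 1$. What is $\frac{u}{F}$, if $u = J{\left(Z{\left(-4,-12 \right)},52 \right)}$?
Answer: $\frac{21634}{5247} \approx 4.1231$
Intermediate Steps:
$F = -10494$
$J{\left(T,H \right)} = T - 16 H^{2}$ ($J{\left(T,H \right)} = 1 T + - 8 \left(H + H\right) H = T + - 8 \cdot 2 H H = T + - 16 H H = T - 16 H^{2}$)
$u = -43268$ ($u = -4 - 16 \cdot 52^{2} = -4 - 43264 = -43268$)
$\frac{u}{F} = - \frac{43268}{-10494} = \left(-43268\right) \left(- \frac{1}{10494}\right) = \frac{21634}{5247}$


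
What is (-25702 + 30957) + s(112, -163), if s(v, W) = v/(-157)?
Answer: 824923/157 ≈ 5254.3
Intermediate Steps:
s(v, W) = -v/157 (s(v, W) = v*(-1/157) = -v/157)
(-25702 + 30957) + s(112, -163) = (-25702 + 30957) - 1/157*112 = 5255 - 112/157 = 824923/157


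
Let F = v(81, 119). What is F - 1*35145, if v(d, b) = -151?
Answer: -35296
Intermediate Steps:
F = -151
F - 1*35145 = -151 - 1*35145 = -151 - 35145 = -35296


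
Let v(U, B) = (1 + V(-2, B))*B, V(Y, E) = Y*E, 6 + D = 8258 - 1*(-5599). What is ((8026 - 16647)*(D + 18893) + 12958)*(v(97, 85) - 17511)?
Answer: 8997736251816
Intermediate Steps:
D = 13851 (D = -6 + (8258 - 1*(-5599)) = -6 + (8258 + 5599) = -6 + 13857 = 13851)
V(Y, E) = E*Y
v(U, B) = B*(1 - 2*B) (v(U, B) = (1 + B*(-2))*B = (1 - 2*B)*B = B*(1 - 2*B))
((8026 - 16647)*(D + 18893) + 12958)*(v(97, 85) - 17511) = ((8026 - 16647)*(13851 + 18893) + 12958)*(85*(1 - 2*85) - 17511) = (-8621*32744 + 12958)*(85*(1 - 170) - 17511) = (-282286024 + 12958)*(85*(-169) - 17511) = -282273066*(-14365 - 17511) = -282273066*(-31876) = 8997736251816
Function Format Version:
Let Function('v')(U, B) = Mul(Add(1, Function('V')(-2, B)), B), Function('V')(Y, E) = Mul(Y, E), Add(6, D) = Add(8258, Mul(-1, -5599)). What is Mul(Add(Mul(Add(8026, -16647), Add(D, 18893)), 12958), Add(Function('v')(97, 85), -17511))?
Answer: 8997736251816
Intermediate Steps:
D = 13851 (D = Add(-6, Add(8258, Mul(-1, -5599))) = Add(-6, Add(8258, 5599)) = Add(-6, 13857) = 13851)
Function('V')(Y, E) = Mul(E, Y)
Function('v')(U, B) = Mul(B, Add(1, Mul(-2, B))) (Function('v')(U, B) = Mul(Add(1, Mul(B, -2)), B) = Mul(Add(1, Mul(-2, B)), B) = Mul(B, Add(1, Mul(-2, B))))
Mul(Add(Mul(Add(8026, -16647), Add(D, 18893)), 12958), Add(Function('v')(97, 85), -17511)) = Mul(Add(Mul(Add(8026, -16647), Add(13851, 18893)), 12958), Add(Mul(85, Add(1, Mul(-2, 85))), -17511)) = Mul(Add(Mul(-8621, 32744), 12958), Add(Mul(85, Add(1, -170)), -17511)) = Mul(Add(-282286024, 12958), Add(Mul(85, -169), -17511)) = Mul(-282273066, Add(-14365, -17511)) = Mul(-282273066, -31876) = 8997736251816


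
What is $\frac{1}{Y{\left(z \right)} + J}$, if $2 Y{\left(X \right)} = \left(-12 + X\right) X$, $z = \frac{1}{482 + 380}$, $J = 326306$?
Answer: $\frac{1486088}{484919420585} \approx 3.0646 \cdot 10^{-6}$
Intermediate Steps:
$z = \frac{1}{862} \approx 0.0011601$
$Y{\left(X \right)} = \frac{X \left(-12 + X\right)}{2}$ ($Y{\left(X \right)} = \frac{\left(-12 + X\right) X}{2} = \frac{X \left(-12 + X\right)}{2}$)
$\frac{1}{Y{\left(z \right)} + J} = \frac{1}{\frac{1}{2} \cdot \frac{1}{862} \left(-12 + \frac{1}{862}\right) + 326306} = \frac{1}{\frac{1}{2} \cdot \frac{1}{862} \left(- \frac{10343}{862}\right) + 326306} = \frac{1}{- \frac{10343}{1486088} + 326306} = \frac{1}{\frac{484919420585}{1486088}} = \frac{1486088}{484919420585}$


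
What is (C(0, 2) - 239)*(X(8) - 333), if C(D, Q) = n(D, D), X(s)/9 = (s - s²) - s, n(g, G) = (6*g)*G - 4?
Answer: 220887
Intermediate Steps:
n(g, G) = -4 + 6*G*g (n(g, G) = 6*G*g - 4 = -4 + 6*G*g)
X(s) = -9*s² (X(s) = 9*((s - s²) - s) = 9*(-s²) = -9*s²)
C(D, Q) = -4 + 6*D² (C(D, Q) = -4 + 6*D*D = -4 + 6*D²)
(C(0, 2) - 239)*(X(8) - 333) = ((-4 + 6*0²) - 239)*(-9*8² - 333) = ((-4 + 6*0) - 239)*(-9*64 - 333) = ((-4 + 0) - 239)*(-576 - 333) = (-4 - 239)*(-909) = -243*(-909) = 220887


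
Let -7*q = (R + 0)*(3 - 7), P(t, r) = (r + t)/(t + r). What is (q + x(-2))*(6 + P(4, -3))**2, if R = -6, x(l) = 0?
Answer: -168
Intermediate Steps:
P(t, r) = 1 (P(t, r) = (r + t)/(r + t) = 1)
q = -24/7 (q = -(-6 + 0)*(3 - 7)/7 = -(-6)*(-4)/7 = -1/7*24 = -24/7 ≈ -3.4286)
(q + x(-2))*(6 + P(4, -3))**2 = (-24/7 + 0)*(6 + 1)**2 = -24/7*7**2 = -24/7*49 = -168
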